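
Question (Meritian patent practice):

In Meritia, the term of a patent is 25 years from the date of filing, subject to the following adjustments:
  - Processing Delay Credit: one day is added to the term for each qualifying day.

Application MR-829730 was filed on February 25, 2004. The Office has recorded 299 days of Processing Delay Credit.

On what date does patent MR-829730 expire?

Base term: filing date + 25 years → 25 February 2029.
Processing Delay Credit: +299 days → 21 December 2029.

2029-12-21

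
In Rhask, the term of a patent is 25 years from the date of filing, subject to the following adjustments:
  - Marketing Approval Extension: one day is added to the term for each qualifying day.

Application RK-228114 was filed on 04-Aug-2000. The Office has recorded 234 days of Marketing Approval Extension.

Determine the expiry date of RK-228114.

Base term: filing date + 25 years → 4 August 2025.
Marketing Approval Extension: +234 days → 26 March 2026.

March 26, 2026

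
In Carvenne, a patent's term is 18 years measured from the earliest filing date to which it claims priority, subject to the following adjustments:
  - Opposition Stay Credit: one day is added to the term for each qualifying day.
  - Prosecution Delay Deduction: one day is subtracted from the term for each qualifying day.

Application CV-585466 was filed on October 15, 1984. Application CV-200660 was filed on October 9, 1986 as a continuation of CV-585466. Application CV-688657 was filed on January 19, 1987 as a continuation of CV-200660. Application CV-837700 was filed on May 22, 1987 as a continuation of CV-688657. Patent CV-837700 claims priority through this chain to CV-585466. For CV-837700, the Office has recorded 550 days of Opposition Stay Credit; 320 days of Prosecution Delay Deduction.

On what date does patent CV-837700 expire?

Earliest priority filing: 15 October 1984.
Base term: 15 October 1984 + 18 years → 15 October 2002.
Opposition Stay Credit: +550 days → 17 April 2004.
Prosecution Delay Deduction: −320 days → 2 June 2003.

June 2, 2003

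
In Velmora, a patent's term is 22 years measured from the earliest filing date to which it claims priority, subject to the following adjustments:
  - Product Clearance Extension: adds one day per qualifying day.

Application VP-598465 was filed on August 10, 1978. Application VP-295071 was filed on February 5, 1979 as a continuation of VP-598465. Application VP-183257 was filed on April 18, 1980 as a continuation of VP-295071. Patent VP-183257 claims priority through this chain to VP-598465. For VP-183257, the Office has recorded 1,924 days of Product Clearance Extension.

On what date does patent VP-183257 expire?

Earliest priority filing: 10 August 1978.
Base term: 10 August 1978 + 22 years → 10 August 2000.
Product Clearance Extension: +1924 days → 16 November 2005.

November 16, 2005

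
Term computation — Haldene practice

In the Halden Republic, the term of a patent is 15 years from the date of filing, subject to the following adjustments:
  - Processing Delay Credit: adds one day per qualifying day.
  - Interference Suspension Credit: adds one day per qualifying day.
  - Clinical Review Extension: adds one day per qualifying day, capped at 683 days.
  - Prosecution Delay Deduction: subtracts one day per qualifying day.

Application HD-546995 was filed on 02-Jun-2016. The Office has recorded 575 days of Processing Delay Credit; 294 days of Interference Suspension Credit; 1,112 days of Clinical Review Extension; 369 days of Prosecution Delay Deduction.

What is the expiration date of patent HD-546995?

2034-08-28

Base term: filing date + 15 years → 2 June 2031.
Processing Delay Credit: +575 days → 28 December 2032.
Interference Suspension Credit: +294 days → 18 October 2033.
Clinical Review Extension: 1112 days claimed exceeds the 683-day cap, so +683 days → 1 September 2035.
Prosecution Delay Deduction: −369 days → 28 August 2034.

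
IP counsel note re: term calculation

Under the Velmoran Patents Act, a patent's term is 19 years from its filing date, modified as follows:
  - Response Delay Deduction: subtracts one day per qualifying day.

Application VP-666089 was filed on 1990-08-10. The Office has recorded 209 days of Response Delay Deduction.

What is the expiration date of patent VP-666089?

2009-01-13

Base term: filing date + 19 years → 10 August 2009.
Response Delay Deduction: −209 days → 13 January 2009.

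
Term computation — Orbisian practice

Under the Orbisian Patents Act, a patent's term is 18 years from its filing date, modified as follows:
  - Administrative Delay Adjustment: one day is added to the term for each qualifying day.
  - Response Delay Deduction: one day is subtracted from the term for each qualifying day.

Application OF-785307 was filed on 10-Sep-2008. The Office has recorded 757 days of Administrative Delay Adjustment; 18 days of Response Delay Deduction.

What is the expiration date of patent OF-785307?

Base term: filing date + 18 years → 10 September 2026.
Administrative Delay Adjustment: +757 days → 6 October 2028.
Response Delay Deduction: −18 days → 18 September 2028.

2028-09-18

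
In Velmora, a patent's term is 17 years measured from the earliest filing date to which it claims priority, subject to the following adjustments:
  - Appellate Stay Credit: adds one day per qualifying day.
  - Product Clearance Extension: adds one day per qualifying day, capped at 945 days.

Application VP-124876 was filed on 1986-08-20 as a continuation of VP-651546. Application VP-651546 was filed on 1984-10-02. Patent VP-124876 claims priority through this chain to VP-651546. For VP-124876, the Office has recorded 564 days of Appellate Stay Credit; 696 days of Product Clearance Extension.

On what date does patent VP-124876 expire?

Earliest priority filing: 2 October 1984.
Base term: 2 October 1984 + 17 years → 2 October 2001.
Appellate Stay Credit: +564 days → 19 April 2003.
Product Clearance Extension: 696 days (within the 945-day cap) → +696 days → 15 March 2005.

2005-03-15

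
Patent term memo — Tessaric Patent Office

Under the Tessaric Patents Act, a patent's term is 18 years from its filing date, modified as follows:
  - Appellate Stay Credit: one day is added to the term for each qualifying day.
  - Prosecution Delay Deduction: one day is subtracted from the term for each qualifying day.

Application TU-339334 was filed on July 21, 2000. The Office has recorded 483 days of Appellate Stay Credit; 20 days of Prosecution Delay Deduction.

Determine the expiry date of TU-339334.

2019-10-27

Base term: filing date + 18 years → 21 July 2018.
Appellate Stay Credit: +483 days → 16 November 2019.
Prosecution Delay Deduction: −20 days → 27 October 2019.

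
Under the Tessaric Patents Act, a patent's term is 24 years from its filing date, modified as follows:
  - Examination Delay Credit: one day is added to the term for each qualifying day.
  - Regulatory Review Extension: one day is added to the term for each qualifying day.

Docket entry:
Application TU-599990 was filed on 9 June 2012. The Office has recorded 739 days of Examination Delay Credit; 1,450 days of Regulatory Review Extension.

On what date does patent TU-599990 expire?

2042-06-07

Base term: filing date + 24 years → 9 June 2036.
Examination Delay Credit: +739 days → 18 June 2038.
Regulatory Review Extension: +1450 days → 7 June 2042.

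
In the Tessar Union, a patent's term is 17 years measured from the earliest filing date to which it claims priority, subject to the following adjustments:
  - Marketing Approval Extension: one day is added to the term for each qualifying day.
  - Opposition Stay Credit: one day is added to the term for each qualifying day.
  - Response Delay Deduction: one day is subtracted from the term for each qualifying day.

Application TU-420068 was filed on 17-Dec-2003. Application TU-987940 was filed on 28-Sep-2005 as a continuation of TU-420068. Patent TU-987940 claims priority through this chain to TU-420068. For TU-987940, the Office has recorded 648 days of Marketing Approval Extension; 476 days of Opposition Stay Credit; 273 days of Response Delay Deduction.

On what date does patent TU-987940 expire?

2023-04-17

Earliest priority filing: 17 December 2003.
Base term: 17 December 2003 + 17 years → 17 December 2020.
Marketing Approval Extension: +648 days → 26 September 2022.
Opposition Stay Credit: +476 days → 15 January 2024.
Response Delay Deduction: −273 days → 17 April 2023.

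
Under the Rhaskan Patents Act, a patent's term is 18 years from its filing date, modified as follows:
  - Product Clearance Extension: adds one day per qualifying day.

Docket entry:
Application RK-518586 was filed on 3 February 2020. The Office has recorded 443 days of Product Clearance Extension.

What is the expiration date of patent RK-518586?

Base term: filing date + 18 years → 3 February 2038.
Product Clearance Extension: +443 days → 22 April 2039.

2039-04-22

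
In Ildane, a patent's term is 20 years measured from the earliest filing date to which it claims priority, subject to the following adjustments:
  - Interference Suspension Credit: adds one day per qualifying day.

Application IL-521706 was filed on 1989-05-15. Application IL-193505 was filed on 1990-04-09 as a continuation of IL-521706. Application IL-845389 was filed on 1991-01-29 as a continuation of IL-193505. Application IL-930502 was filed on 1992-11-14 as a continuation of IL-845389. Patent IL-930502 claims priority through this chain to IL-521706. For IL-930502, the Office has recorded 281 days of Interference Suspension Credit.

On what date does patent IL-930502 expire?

2010-02-20

Earliest priority filing: 15 May 1989.
Base term: 15 May 1989 + 20 years → 15 May 2009.
Interference Suspension Credit: +281 days → 20 February 2010.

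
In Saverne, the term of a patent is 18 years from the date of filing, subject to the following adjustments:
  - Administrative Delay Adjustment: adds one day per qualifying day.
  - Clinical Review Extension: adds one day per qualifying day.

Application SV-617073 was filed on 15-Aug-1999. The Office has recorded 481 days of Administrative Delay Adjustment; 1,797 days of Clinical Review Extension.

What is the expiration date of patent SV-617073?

2023-11-10

Base term: filing date + 18 years → 15 August 2017.
Administrative Delay Adjustment: +481 days → 9 December 2018.
Clinical Review Extension: +1797 days → 10 November 2023.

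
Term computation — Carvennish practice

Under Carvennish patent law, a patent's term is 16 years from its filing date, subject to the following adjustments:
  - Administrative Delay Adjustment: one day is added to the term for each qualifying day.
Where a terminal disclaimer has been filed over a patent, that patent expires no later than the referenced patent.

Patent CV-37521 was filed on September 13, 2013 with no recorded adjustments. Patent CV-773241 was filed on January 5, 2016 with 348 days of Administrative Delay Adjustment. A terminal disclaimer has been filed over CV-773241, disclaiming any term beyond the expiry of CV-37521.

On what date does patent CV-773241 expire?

September 13, 2029

Natural term of CV-773241:
  Base: filing + 16 years → 5 January 2032.
  Administrative Delay Adjustment: +348 days → 18 December 2032.
Expiry of referenced patent CV-37521:
  Base: filing + 16 years → 13 September 2029.
Terminal disclaimer: CV-773241 expires on the earlier of 18 December 2032 and 13 September 2029.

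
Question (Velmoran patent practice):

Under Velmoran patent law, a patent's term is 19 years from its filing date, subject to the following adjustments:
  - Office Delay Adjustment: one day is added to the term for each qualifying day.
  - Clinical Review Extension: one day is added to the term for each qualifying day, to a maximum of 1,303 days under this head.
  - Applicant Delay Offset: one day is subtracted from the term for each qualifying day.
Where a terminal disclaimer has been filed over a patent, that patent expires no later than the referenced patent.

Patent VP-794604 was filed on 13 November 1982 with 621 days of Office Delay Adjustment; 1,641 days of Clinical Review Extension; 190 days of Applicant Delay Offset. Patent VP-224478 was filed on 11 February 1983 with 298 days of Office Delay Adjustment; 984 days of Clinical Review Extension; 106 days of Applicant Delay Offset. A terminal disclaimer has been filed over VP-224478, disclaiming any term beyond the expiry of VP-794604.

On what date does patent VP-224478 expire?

May 2, 2005

Natural term of VP-224478:
  Base: filing + 19 years → 11 February 2002.
  Office Delay Adjustment: +298 days → 6 December 2002.
  Clinical Review Extension: 984 days (within the 1303-day cap) → +984 days → 16 August 2005.
  Applicant Delay Offset: −106 days → 2 May 2005.
Expiry of referenced patent VP-794604:
  Base: filing + 19 years → 13 November 2001.
  Office Delay Adjustment: +621 days → 27 July 2003.
  Clinical Review Extension: 1641 days claimed exceeds the 1303-day cap, so +1303 days → 19 February 2007.
  Applicant Delay Offset: −190 days → 13 August 2006.
Terminal disclaimer: VP-224478 expires on the earlier of 2 May 2005 and 13 August 2006.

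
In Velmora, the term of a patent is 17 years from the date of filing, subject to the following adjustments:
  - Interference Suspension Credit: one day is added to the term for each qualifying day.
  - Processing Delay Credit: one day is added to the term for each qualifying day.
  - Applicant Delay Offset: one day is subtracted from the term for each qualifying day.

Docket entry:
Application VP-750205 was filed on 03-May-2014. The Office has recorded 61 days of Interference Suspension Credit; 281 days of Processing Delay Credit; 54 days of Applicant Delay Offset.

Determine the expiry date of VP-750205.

Base term: filing date + 17 years → 3 May 2031.
Interference Suspension Credit: +61 days → 3 July 2031.
Processing Delay Credit: +281 days → 9 April 2032.
Applicant Delay Offset: −54 days → 15 February 2032.

2032-02-15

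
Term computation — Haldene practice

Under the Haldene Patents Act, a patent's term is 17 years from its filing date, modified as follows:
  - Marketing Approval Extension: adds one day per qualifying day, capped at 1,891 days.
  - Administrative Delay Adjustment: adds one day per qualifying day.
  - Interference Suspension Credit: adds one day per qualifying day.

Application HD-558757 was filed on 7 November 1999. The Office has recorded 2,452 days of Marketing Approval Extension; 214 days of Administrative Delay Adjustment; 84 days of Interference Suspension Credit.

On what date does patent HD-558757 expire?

Base term: filing date + 17 years → 7 November 2016.
Marketing Approval Extension: 2452 days claimed exceeds the 1891-day cap, so +1891 days → 11 January 2022.
Administrative Delay Adjustment: +214 days → 13 August 2022.
Interference Suspension Credit: +84 days → 5 November 2022.

November 5, 2022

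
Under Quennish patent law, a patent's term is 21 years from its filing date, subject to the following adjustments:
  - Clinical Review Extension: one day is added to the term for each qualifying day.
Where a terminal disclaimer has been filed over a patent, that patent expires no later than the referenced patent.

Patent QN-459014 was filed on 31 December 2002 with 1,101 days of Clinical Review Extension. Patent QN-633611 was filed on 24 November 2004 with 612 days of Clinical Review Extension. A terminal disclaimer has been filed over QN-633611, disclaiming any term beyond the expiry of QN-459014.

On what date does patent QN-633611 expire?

2027-01-05

Natural term of QN-633611:
  Base: filing + 21 years → 24 November 2025.
  Clinical Review Extension: +612 days → 29 July 2027.
Expiry of referenced patent QN-459014:
  Base: filing + 21 years → 31 December 2023.
  Clinical Review Extension: +1101 days → 5 January 2027.
Terminal disclaimer: QN-633611 expires on the earlier of 29 July 2027 and 5 January 2027.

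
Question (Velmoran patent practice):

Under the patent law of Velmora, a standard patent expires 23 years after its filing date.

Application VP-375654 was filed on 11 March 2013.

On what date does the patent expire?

2036-03-11

Filing date + 23 years → 11 March 2036.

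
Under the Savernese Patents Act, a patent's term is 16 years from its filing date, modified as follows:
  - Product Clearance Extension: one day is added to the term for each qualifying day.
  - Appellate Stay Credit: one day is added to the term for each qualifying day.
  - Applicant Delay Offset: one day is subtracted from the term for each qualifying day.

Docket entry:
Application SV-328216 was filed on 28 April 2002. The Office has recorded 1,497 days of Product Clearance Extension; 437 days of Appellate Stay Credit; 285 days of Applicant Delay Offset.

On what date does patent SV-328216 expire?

Base term: filing date + 16 years → 28 April 2018.
Product Clearance Extension: +1497 days → 3 June 2022.
Appellate Stay Credit: +437 days → 14 August 2023.
Applicant Delay Offset: −285 days → 2 November 2022.

November 2, 2022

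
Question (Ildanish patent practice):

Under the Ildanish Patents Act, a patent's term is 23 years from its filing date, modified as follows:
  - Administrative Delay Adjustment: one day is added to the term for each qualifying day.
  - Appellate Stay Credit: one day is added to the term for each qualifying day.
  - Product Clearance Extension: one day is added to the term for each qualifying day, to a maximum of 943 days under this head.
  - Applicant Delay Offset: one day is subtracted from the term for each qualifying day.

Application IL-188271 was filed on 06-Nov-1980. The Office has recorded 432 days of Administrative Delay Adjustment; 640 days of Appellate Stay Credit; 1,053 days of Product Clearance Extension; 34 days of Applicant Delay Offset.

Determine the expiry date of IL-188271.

2009-04-09

Base term: filing date + 23 years → 6 November 2003.
Administrative Delay Adjustment: +432 days → 11 January 2005.
Appellate Stay Credit: +640 days → 13 October 2006.
Product Clearance Extension: 1053 days claimed exceeds the 943-day cap, so +943 days → 13 May 2009.
Applicant Delay Offset: −34 days → 9 April 2009.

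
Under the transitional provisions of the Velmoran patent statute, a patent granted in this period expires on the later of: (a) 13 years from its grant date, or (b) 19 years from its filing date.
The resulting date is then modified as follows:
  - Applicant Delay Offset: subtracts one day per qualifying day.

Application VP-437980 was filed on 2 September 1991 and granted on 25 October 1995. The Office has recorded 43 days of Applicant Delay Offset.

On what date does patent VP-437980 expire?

2010-07-21

(a) grant + 13 years → 25 October 2008.
(b) filing + 19 years → 2 September 2010.
Later of the two: 2 September 2010.
Applicant Delay Offset: −43 days → 21 July 2010.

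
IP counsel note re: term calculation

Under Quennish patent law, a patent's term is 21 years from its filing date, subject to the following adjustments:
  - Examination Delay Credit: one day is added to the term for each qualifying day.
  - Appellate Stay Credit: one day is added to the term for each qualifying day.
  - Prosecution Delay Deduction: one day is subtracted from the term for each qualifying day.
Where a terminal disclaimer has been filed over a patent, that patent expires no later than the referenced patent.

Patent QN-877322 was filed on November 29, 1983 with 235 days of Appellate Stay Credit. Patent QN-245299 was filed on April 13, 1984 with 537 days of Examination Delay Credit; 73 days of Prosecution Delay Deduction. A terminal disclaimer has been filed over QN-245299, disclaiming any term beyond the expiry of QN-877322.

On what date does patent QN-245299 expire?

Natural term of QN-245299:
  Base: filing + 21 years → 13 April 2005.
  Examination Delay Credit: +537 days → 2 October 2006.
  Prosecution Delay Deduction: −73 days → 21 July 2006.
Expiry of referenced patent QN-877322:
  Base: filing + 21 years → 29 November 2004.
  Appellate Stay Credit: +235 days → 22 July 2005.
Terminal disclaimer: QN-245299 expires on the earlier of 21 July 2006 and 22 July 2005.

July 22, 2005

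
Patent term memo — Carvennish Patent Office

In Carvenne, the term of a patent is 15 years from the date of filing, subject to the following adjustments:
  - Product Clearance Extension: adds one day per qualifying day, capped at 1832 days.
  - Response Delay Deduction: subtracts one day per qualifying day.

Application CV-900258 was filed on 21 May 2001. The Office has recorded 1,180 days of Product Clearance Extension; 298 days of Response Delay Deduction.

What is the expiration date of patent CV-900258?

2018-10-20

Base term: filing date + 15 years → 21 May 2016.
Product Clearance Extension: 1180 days (within the 1832-day cap) → +1180 days → 14 August 2019.
Response Delay Deduction: −298 days → 20 October 2018.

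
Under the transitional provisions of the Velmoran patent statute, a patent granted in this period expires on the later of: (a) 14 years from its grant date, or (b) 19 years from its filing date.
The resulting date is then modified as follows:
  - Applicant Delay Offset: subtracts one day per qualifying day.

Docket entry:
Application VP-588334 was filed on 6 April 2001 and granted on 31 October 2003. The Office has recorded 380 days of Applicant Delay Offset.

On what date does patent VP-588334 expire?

(a) grant + 14 years → 31 October 2017.
(b) filing + 19 years → 6 April 2020.
Later of the two: 6 April 2020.
Applicant Delay Offset: −380 days → 23 March 2019.

2019-03-23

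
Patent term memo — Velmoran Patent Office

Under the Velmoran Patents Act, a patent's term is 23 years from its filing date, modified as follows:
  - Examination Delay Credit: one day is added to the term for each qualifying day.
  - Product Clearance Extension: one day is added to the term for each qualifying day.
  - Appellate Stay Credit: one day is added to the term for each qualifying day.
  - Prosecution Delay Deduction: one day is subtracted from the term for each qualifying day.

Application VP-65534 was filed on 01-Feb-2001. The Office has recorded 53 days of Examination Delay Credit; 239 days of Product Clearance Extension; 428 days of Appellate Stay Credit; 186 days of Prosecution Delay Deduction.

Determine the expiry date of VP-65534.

Base term: filing date + 23 years → 1 February 2024.
Examination Delay Credit: +53 days → 25 March 2024.
Product Clearance Extension: +239 days → 19 November 2024.
Appellate Stay Credit: +428 days → 21 January 2026.
Prosecution Delay Deduction: −186 days → 19 July 2025.

2025-07-19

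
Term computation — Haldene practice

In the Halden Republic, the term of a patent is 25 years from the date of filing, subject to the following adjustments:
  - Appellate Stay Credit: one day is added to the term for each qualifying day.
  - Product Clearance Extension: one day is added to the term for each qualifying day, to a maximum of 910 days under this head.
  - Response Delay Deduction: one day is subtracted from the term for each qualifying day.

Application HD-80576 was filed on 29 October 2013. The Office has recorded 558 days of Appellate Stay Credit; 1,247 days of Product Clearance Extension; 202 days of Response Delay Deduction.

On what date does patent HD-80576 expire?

Base term: filing date + 25 years → 29 October 2038.
Appellate Stay Credit: +558 days → 9 May 2040.
Product Clearance Extension: 1247 days claimed exceeds the 910-day cap, so +910 days → 5 November 2042.
Response Delay Deduction: −202 days → 17 April 2042.

April 17, 2042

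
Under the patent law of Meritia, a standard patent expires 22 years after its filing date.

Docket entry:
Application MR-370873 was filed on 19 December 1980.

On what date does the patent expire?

Filing date + 22 years → 19 December 2002.

December 19, 2002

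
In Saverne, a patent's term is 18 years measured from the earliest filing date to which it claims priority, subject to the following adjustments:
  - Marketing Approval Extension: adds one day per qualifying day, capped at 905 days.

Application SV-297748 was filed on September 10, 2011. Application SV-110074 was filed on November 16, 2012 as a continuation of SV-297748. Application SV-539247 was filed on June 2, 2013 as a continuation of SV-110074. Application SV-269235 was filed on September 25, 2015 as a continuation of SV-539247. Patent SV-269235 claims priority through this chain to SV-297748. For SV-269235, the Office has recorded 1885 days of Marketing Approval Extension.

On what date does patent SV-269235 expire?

Earliest priority filing: 10 September 2011.
Base term: 10 September 2011 + 18 years → 10 September 2029.
Marketing Approval Extension: 1885 days claimed exceeds the 905-day cap, so +905 days → 3 March 2032.

March 3, 2032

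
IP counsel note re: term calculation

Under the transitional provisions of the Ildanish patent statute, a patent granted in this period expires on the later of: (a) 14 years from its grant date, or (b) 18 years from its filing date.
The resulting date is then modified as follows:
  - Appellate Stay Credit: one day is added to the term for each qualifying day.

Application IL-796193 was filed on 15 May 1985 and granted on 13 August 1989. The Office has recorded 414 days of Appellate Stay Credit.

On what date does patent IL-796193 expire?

(a) grant + 14 years → 13 August 2003.
(b) filing + 18 years → 15 May 2003.
Later of the two: 13 August 2003.
Appellate Stay Credit: +414 days → 30 September 2004.

September 30, 2004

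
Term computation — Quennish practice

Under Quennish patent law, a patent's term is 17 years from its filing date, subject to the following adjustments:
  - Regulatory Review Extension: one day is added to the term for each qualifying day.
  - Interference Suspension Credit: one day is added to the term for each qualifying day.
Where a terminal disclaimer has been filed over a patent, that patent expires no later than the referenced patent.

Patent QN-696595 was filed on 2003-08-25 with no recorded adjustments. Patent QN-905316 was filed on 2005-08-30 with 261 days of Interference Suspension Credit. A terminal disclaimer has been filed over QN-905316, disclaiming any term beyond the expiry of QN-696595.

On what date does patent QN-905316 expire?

2020-08-25

Natural term of QN-905316:
  Base: filing + 17 years → 30 August 2022.
  Interference Suspension Credit: +261 days → 18 May 2023.
Expiry of referenced patent QN-696595:
  Base: filing + 17 years → 25 August 2020.
Terminal disclaimer: QN-905316 expires on the earlier of 18 May 2023 and 25 August 2020.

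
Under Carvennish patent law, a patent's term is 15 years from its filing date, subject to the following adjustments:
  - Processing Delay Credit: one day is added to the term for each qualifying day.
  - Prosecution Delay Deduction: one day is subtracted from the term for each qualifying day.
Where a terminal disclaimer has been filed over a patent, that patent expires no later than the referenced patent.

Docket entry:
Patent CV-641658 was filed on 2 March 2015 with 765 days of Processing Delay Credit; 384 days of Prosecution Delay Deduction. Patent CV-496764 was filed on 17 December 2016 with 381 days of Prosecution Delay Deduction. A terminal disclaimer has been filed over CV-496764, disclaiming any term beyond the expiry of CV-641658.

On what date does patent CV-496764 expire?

Natural term of CV-496764:
  Base: filing + 15 years → 17 December 2031.
  Prosecution Delay Deduction: −381 days → 1 December 2030.
Expiry of referenced patent CV-641658:
  Base: filing + 15 years → 2 March 2030.
  Processing Delay Credit: +765 days → 5 April 2032.
  Prosecution Delay Deduction: −384 days → 18 March 2031.
Terminal disclaimer: CV-496764 expires on the earlier of 1 December 2030 and 18 March 2031.

2030-12-01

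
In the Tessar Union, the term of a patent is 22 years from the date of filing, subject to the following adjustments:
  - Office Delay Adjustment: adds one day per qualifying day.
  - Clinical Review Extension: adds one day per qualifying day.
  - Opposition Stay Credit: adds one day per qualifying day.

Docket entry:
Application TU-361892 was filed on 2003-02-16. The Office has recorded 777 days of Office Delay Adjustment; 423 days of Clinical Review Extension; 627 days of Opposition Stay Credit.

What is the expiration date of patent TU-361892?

February 17, 2030

Base term: filing date + 22 years → 16 February 2025.
Office Delay Adjustment: +777 days → 4 April 2027.
Clinical Review Extension: +423 days → 31 May 2028.
Opposition Stay Credit: +627 days → 17 February 2030.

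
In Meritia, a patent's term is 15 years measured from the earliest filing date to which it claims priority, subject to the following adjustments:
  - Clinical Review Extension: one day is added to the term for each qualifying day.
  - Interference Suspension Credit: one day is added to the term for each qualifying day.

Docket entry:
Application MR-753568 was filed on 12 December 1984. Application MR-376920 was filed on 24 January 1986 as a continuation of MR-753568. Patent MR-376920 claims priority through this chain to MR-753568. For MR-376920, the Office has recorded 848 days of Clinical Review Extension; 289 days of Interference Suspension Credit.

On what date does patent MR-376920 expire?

Earliest priority filing: 12 December 1984.
Base term: 12 December 1984 + 15 years → 12 December 1999.
Clinical Review Extension: +848 days → 8 April 2002.
Interference Suspension Credit: +289 days → 22 January 2003.

January 22, 2003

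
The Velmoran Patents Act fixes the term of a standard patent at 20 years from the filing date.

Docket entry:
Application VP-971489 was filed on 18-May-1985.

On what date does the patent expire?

2005-05-18

Filing date + 20 years → 18 May 2005.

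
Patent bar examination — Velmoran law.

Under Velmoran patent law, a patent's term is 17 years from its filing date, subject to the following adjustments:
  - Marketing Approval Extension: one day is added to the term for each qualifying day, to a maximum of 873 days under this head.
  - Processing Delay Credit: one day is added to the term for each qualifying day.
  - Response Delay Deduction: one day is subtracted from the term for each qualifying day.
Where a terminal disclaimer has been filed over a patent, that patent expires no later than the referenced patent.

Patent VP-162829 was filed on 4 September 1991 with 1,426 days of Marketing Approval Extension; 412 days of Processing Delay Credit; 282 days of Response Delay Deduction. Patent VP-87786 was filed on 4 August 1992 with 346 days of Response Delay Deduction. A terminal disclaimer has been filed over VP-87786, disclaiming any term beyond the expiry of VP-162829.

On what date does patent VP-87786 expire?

August 23, 2008

Natural term of VP-87786:
  Base: filing + 17 years → 4 August 2009.
  Response Delay Deduction: −346 days → 23 August 2008.
Expiry of referenced patent VP-162829:
  Base: filing + 17 years → 4 September 2008.
  Marketing Approval Extension: 1426 days claimed exceeds the 873-day cap, so +873 days → 25 January 2011.
  Processing Delay Credit: +412 days → 12 March 2012.
  Response Delay Deduction: −282 days → 4 June 2011.
Terminal disclaimer: VP-87786 expires on the earlier of 23 August 2008 and 4 June 2011.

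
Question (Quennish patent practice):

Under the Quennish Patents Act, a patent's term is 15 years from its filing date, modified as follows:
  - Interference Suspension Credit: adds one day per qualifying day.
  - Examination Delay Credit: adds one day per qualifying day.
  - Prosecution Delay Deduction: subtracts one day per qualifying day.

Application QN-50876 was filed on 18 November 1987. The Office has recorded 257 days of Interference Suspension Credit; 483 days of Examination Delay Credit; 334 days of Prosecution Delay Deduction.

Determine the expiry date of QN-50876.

December 29, 2003

Base term: filing date + 15 years → 18 November 2002.
Interference Suspension Credit: +257 days → 2 August 2003.
Examination Delay Credit: +483 days → 27 November 2004.
Prosecution Delay Deduction: −334 days → 29 December 2003.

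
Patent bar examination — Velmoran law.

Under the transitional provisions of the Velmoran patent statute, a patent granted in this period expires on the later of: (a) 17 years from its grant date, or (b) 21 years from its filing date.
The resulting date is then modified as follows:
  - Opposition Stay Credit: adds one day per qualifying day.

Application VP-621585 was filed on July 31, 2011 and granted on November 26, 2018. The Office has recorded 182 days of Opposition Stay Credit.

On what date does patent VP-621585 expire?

2036-05-26

(a) grant + 17 years → 26 November 2035.
(b) filing + 21 years → 31 July 2032.
Later of the two: 26 November 2035.
Opposition Stay Credit: +182 days → 26 May 2036.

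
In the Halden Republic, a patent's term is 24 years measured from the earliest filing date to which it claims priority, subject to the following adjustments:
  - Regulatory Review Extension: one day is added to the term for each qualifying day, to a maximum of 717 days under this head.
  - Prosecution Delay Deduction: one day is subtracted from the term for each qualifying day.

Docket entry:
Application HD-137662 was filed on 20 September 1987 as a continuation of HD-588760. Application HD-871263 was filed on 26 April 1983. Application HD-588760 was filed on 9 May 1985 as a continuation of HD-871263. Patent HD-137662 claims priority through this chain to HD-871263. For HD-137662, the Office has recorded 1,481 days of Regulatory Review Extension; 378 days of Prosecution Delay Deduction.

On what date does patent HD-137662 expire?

2008-03-30

Earliest priority filing: 26 April 1983.
Base term: 26 April 1983 + 24 years → 26 April 2007.
Regulatory Review Extension: 1481 days claimed exceeds the 717-day cap, so +717 days → 12 April 2009.
Prosecution Delay Deduction: −378 days → 30 March 2008.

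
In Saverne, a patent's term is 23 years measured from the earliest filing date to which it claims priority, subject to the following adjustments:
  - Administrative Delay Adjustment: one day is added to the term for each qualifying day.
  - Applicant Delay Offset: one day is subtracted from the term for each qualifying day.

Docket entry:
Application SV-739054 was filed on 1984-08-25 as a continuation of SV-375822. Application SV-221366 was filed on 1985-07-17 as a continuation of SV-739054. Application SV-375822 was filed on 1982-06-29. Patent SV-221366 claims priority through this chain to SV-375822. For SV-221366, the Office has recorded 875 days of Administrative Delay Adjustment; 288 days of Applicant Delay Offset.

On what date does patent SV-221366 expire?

February 6, 2007

Earliest priority filing: 29 June 1982.
Base term: 29 June 1982 + 23 years → 29 June 2005.
Administrative Delay Adjustment: +875 days → 21 November 2007.
Applicant Delay Offset: −288 days → 6 February 2007.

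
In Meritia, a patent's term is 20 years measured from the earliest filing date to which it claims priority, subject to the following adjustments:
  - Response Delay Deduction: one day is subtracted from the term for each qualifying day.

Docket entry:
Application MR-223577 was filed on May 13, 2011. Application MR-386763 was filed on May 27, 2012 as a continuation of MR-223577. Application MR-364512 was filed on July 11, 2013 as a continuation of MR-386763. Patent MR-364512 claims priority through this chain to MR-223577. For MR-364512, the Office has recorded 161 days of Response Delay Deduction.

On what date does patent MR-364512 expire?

Earliest priority filing: 13 May 2011.
Base term: 13 May 2011 + 20 years → 13 May 2031.
Response Delay Deduction: −161 days → 3 December 2030.

2030-12-03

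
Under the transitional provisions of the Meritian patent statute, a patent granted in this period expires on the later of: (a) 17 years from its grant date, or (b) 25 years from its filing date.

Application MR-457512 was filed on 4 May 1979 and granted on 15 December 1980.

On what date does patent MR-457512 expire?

(a) grant + 17 years → 15 December 1997.
(b) filing + 25 years → 4 May 2004.
Later of the two: 4 May 2004.

May 4, 2004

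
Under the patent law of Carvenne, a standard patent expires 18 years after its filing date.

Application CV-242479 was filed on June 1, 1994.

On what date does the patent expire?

Filing date + 18 years → 1 June 2012.

2012-06-01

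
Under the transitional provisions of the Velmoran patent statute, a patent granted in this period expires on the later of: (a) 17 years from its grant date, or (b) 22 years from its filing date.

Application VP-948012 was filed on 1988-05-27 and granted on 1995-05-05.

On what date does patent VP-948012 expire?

(a) grant + 17 years → 5 May 2012.
(b) filing + 22 years → 27 May 2010.
Later of the two: 5 May 2012.

May 5, 2012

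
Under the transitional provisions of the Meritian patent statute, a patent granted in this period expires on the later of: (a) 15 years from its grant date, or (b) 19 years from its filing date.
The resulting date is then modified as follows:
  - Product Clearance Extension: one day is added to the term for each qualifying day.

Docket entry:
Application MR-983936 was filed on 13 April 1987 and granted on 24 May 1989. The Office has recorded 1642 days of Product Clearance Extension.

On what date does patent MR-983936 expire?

(a) grant + 15 years → 24 May 2004.
(b) filing + 19 years → 13 April 2006.
Later of the two: 13 April 2006.
Product Clearance Extension: +1642 days → 11 October 2010.

2010-10-11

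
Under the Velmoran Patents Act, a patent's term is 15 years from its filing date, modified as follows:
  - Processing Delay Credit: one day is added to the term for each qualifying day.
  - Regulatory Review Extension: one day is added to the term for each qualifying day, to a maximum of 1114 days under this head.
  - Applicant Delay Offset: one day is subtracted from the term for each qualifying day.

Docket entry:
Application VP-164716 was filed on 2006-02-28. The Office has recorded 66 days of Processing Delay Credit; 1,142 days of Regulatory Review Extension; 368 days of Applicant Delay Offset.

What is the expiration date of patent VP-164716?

Base term: filing date + 15 years → 28 February 2021.
Processing Delay Credit: +66 days → 5 May 2021.
Regulatory Review Extension: 1142 days claimed exceeds the 1114-day cap, so +1114 days → 23 May 2024.
Applicant Delay Offset: −368 days → 21 May 2023.

May 21, 2023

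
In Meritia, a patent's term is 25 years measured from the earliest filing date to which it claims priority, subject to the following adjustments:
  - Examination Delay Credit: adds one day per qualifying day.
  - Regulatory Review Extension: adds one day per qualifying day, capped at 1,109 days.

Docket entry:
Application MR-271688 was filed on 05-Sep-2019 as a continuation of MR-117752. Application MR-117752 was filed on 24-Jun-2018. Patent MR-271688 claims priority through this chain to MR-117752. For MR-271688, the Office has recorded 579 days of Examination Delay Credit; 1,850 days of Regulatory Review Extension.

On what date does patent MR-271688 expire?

Earliest priority filing: 24 June 2018.
Base term: 24 June 2018 + 25 years → 24 June 2043.
Examination Delay Credit: +579 days → 23 January 2045.
Regulatory Review Extension: 1850 days claimed exceeds the 1109-day cap, so +1109 days → 6 February 2048.

February 6, 2048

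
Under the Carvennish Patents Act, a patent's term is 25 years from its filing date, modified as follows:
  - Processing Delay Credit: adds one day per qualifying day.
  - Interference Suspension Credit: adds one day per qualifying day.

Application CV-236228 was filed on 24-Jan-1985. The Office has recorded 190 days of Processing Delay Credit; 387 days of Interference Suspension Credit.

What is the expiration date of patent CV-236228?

2011-08-24

Base term: filing date + 25 years → 24 January 2010.
Processing Delay Credit: +190 days → 2 August 2010.
Interference Suspension Credit: +387 days → 24 August 2011.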